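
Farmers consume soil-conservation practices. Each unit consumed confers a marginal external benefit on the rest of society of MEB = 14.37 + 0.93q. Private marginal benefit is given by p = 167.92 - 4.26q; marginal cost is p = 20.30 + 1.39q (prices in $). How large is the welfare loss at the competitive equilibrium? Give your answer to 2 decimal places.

DWL = $158.40

Market equilibrium (private): 20.30 + 1.39q = 167.92 - 4.26q → q_m = 26.1274.
Social marginal benefit = demand + MEB = 182.29 - 3.33q.
Set SMB = MC: 182.29 - 3.33q = 20.30 + 1.39q → q* = 34.3199.
Between q* and q_m the wedge SMB − MC runs linearly from 0 to MEB(q_m), so the loss is a triangle.
DWL = ½ × 8.1925 × 38.6685 = 158.3958.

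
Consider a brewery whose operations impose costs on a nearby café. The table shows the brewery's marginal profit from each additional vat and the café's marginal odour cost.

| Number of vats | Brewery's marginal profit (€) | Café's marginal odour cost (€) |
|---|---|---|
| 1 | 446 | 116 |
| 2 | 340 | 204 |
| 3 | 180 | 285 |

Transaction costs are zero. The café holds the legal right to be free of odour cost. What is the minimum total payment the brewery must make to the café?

€320

Efficient level: marginal profit ≥ marginal odour cost through level 2, so k* = 2.
With the café holding the right, the brewery must at least compensate total damage at k*: 116 + 204 = 320.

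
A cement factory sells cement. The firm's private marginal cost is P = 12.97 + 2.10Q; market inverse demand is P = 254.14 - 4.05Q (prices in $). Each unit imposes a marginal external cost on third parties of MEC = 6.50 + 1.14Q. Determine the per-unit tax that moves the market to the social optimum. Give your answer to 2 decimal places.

tax = $43.20 per unit

Social marginal cost = private MC + MEC = 19.47 + 3.24Q.
Set SMC = demand: 19.47 + 3.24Q = 254.14 - 4.05Q → Q* = 32.1907.
The Pigouvian tax equals MEC at Q*: 6.50 + 1.14×32.1907 = 43.1974.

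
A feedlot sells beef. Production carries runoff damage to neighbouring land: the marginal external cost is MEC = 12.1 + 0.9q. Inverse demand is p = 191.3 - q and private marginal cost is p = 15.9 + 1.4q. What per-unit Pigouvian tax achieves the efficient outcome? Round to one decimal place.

tax = 56.6 per unit

Social marginal cost = private MC + MEC = 28.0 + 2.3q.
Set SMC = demand: 28.0 + 2.3q = 191.3 - q → q* = 49.4848.
The Pigouvian tax equals MEC at q*: 12.1 + 0.9×49.4848 = 56.6363.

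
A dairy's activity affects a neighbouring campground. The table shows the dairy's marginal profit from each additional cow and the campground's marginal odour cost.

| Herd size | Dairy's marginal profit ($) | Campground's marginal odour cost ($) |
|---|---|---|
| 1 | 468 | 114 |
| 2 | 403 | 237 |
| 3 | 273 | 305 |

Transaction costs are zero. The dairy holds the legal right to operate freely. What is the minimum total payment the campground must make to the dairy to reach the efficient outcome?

Left alone the dairy would choose level 3 (marginal profit stays positive).
Efficient level: k* = 2 (marginal profit ≥ marginal odour cost through 2).
The campground must at least cover the dairy's forgone profit from cutting 3→2: 273 = 273.

$273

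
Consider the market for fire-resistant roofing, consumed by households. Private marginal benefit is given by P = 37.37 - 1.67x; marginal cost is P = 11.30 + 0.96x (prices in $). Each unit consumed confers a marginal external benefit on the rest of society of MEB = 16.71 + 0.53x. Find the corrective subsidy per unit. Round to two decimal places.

subsidy = $27.51 per unit

Social marginal benefit = demand + MEB = 54.08 - 1.14x.
Set SMB = MC: 54.08 - 1.14x = 11.30 + 0.96x → x* = 20.3714.
The Pigouvian subsidy equals MEB at x*: 16.71 + 0.53×20.3714 = 27.5068.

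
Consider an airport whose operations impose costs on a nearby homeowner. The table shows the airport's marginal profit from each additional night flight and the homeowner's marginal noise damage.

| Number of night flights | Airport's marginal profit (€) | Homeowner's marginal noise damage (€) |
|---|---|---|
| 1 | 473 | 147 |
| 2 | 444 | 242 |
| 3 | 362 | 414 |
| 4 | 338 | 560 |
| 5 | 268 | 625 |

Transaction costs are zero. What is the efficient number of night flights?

Bargaining reaches the level where marginal profit last exceeds marginal noise damage.
That holds through level 2 (444 ≥ 242) but not at 3 (362 < 414).

2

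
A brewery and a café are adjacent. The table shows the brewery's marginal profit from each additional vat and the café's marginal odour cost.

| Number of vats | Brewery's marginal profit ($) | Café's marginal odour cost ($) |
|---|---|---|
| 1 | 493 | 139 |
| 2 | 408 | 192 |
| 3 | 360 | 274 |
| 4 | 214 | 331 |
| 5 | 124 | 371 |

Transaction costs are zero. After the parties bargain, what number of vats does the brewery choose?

3

Bargaining reaches the level where marginal profit last exceeds marginal odour cost.
That holds through level 3 (360 ≥ 274) but not at 4 (214 < 331).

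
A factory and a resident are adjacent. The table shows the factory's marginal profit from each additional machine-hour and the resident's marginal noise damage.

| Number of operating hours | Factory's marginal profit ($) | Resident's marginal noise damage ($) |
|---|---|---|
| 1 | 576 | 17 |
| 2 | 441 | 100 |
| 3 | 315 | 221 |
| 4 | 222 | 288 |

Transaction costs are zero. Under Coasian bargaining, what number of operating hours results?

Bargaining reaches the level where marginal profit last exceeds marginal noise damage.
That holds through level 3 (315 ≥ 221) but not at 4 (222 < 288).

3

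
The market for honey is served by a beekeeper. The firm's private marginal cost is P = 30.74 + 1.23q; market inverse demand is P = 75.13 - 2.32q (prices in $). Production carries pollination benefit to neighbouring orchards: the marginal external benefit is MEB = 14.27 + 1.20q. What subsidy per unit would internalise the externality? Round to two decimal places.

subsidy = $44.22 per unit

Social marginal cost = private MC − MEB = 16.47 + 0.03q.
Set SMC = demand: 16.47 + 0.03q = 75.13 - 2.32q → q* = 24.9617.
The Pigouvian subsidy equals MEB at q*: 14.27 + 1.20×24.9617 = 44.2240.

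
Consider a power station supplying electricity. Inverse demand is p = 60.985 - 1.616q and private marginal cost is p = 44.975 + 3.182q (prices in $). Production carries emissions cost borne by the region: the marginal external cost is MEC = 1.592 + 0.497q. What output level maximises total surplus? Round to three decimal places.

Social marginal cost = private MC + MEC = 46.567 + 3.679q.
Set SMC = demand: 46.567 + 3.679q = 60.985 - 1.616q → q* = 2.7229.

q* = 2.723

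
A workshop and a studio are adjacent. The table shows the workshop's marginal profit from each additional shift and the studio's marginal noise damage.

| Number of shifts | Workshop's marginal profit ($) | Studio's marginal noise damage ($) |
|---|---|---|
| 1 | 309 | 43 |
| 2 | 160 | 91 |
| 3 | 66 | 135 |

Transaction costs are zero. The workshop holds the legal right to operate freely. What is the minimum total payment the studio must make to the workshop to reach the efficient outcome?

Left alone the workshop would choose level 3 (marginal profit stays positive).
Efficient level: k* = 2 (marginal profit ≥ marginal noise damage through 2).
The studio must at least cover the workshop's forgone profit from cutting 3→2: 66 = 66.

$66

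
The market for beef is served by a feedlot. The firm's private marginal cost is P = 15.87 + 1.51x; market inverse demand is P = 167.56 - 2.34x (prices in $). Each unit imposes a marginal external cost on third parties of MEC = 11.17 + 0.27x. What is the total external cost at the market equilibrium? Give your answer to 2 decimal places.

$649.67

Market equilibrium (private): 15.87 + 1.51x = 167.56 - 2.34x → x_m = 39.4000.
Total external cost = ∫₀^{x_m} (11.17 + 0.27x) dx = 11.17×39.4000 + ½×0.27×39.4000² = 649.6666.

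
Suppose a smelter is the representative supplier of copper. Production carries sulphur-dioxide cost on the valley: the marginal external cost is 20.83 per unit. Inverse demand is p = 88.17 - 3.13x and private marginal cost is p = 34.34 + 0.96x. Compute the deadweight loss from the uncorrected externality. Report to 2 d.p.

Market equilibrium (private): 34.34 + 0.96x = 88.17 - 3.13x → x_m = 13.1614.
Social marginal cost = private MC + MEC = 55.17 + 0.96x.
Set SMC = demand: 55.17 + 0.96x = 88.17 - 3.13x → x* = 8.0685.
The loss is the area between SMC and demand from x* to x_m; with linear curves that's a triangle of height MEC(x_m).
DWL = ½ × 5.0929 × 20.8300 = 53.0426.

DWL = 53.04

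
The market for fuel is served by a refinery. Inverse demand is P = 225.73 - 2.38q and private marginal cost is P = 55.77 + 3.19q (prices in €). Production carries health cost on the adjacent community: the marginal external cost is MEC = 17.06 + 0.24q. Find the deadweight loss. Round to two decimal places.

DWL = €51.17

Market equilibrium (private): 55.77 + 3.19q = 225.73 - 2.38q → q_m = 30.5135.
Social marginal cost = private MC + MEC = 72.83 + 3.43q.
Set SMC = demand: 72.83 + 3.43q = 225.73 - 2.38q → q* = 26.3167.
The loss is the area between SMC and demand from q* to q_m; with linear curves that's a triangle of height MEC(q_m).
DWL = ½ × 4.1968 × 24.3832 = 51.1657.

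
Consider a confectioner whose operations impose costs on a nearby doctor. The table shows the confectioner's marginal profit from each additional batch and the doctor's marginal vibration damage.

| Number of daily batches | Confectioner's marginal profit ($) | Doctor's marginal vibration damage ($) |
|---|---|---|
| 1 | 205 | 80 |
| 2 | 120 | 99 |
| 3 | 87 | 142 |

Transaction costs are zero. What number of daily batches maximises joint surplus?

2

Bargaining reaches the level where marginal profit last exceeds marginal vibration damage.
That holds through level 2 (120 ≥ 99) but not at 3 (87 < 142).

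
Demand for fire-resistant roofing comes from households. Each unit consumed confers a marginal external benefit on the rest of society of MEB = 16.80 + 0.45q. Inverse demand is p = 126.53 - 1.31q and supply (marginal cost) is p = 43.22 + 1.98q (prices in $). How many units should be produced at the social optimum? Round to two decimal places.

q* = 35.25

Social marginal benefit = demand + MEB = 143.33 - 0.86q.
Set SMB = MC: 143.33 - 0.86q = 43.22 + 1.98q → q* = 35.2500.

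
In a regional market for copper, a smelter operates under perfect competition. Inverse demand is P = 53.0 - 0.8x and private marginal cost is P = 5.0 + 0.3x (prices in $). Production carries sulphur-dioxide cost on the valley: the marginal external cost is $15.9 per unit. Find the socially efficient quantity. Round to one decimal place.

Social marginal cost = private MC + MEC = 20.9 + 0.3x.
Set SMC = demand: 20.9 + 0.3x = 53.0 - 0.8x → x* = 29.1818.

x* = 29.2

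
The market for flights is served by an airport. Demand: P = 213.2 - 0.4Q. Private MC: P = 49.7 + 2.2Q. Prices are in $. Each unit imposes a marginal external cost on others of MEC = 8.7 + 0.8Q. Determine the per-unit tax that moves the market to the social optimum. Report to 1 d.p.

tax = $45.1 per unit

Social marginal cost = private MC + MEC = 58.4 + 3.0Q.
Set SMC = demand: 58.4 + 3.0Q = 213.2 - 0.4Q → Q* = 45.5294.
The Pigouvian tax equals MEC at Q*: 8.7 + 0.8×45.5294 = 45.1235.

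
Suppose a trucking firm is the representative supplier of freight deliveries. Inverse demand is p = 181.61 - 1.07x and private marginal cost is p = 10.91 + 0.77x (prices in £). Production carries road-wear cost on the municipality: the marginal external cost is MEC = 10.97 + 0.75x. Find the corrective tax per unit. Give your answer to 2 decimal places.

tax = £57.22 per unit

Social marginal cost = private MC + MEC = 21.88 + 1.52x.
Set SMC = demand: 21.88 + 1.52x = 181.61 - 1.07x → x* = 61.6718.
The Pigouvian tax equals MEC at x*: 10.97 + 0.75×61.6718 = 57.2239.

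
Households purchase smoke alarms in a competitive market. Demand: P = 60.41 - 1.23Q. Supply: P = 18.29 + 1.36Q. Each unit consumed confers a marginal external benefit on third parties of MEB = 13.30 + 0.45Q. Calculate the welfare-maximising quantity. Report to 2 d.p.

Q* = 25.90

Social marginal benefit = demand + MEB = 73.71 - 0.78Q.
Set SMB = MC: 73.71 - 0.78Q = 18.29 + 1.36Q → Q* = 25.8972.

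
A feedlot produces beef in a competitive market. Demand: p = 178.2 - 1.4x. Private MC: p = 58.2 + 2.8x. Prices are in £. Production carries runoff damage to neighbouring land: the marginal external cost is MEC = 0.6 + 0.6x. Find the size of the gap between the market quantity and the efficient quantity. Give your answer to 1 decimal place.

Market equilibrium (private): 58.2 + 2.8x = 178.2 - 1.4x → x_m = 28.5714.
Social marginal cost = private MC + MEC = 58.8 + 3.4x.
Set SMC = demand: 58.8 + 3.4x = 178.2 - 1.4x → x* = 24.8750.
Gap = |28.5714 − 24.8750| = 3.6964.

3.7 units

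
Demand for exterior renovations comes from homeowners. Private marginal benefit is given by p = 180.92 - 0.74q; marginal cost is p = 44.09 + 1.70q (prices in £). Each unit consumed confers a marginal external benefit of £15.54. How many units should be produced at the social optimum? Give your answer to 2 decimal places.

q* = 62.45

Social marginal benefit = demand + MEB = 196.46 - 0.74q.
Set SMB = MC: 196.46 - 0.74q = 44.09 + 1.70q → q* = 62.4467.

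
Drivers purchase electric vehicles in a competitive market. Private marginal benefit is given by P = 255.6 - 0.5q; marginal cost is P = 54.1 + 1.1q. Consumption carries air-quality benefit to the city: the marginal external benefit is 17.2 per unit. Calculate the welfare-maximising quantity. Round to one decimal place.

q* = 136.7

Social marginal benefit = demand + MEB = 272.8 - 0.5q.
Set SMB = MC: 272.8 - 0.5q = 54.1 + 1.1q → q* = 136.6875.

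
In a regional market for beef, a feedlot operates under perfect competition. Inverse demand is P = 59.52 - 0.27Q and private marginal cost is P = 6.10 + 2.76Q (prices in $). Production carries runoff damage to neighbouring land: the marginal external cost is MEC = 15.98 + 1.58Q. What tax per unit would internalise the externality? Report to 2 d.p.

Social marginal cost = private MC + MEC = 22.08 + 4.34Q.
Set SMC = demand: 22.08 + 4.34Q = 59.52 - 0.27Q → Q* = 8.1215.
The Pigouvian tax equals MEC at Q*: 15.98 + 1.58×8.1215 = 28.8120.

tax = $28.81 per unit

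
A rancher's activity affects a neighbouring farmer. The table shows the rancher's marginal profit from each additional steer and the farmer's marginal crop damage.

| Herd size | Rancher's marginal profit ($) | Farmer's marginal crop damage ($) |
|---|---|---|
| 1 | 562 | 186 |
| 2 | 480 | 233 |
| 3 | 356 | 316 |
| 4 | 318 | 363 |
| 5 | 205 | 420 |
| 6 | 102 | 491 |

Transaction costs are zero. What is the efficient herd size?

3

Bargaining reaches the level where marginal profit last exceeds marginal crop damage.
That holds through level 3 (356 ≥ 316) but not at 4 (318 < 363).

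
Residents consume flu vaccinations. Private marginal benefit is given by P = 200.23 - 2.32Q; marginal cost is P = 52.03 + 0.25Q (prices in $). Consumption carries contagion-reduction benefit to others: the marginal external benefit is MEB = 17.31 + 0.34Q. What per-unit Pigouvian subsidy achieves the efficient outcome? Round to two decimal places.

subsidy = $42.54 per unit

Social marginal benefit = demand + MEB = 217.54 - 1.98Q.
Set SMB = MC: 217.54 - 1.98Q = 52.03 + 0.25Q → Q* = 74.2197.
The Pigouvian subsidy equals MEB at Q*: 17.31 + 0.34×74.2197 = 42.5447.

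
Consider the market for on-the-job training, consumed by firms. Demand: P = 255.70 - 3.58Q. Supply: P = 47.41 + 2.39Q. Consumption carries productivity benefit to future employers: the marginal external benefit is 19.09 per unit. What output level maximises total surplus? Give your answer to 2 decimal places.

Social marginal benefit = demand + MEB = 274.79 - 3.58Q.
Set SMB = MC: 274.79 - 3.58Q = 47.41 + 2.39Q → Q* = 38.0871.

Q* = 38.09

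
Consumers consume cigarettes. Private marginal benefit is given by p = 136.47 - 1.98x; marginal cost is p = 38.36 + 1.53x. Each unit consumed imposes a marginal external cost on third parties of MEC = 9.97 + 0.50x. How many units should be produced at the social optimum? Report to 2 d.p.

Social marginal benefit = demand − MEC = 126.50 - 2.48x.
Set SMB = MC: 126.50 - 2.48x = 38.36 + 1.53x → x* = 21.9800.

x* = 21.98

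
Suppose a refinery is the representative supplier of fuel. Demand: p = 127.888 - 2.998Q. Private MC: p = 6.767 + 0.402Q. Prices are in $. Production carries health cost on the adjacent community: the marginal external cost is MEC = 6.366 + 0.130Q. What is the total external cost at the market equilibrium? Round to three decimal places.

$309.270

Market equilibrium (private): 6.767 + 0.402Q = 127.888 - 2.998Q → Q_m = 35.6238.
Total external cost = ∫₀^{Q_m} (6.366 + 0.130Q) dQ = 6.366×35.6238 + ½×0.130×35.6238² = 309.2697.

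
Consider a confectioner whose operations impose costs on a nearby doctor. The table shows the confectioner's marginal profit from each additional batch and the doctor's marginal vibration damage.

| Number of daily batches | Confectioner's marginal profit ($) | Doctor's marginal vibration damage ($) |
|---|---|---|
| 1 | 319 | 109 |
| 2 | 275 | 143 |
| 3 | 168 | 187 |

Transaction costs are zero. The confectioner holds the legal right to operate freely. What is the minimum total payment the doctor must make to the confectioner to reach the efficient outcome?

$168

Left alone the confectioner would choose level 3 (marginal profit stays positive).
Efficient level: k* = 2 (marginal profit ≥ marginal vibration damage through 2).
The doctor must at least cover the confectioner's forgone profit from cutting 3→2: 168 = 168.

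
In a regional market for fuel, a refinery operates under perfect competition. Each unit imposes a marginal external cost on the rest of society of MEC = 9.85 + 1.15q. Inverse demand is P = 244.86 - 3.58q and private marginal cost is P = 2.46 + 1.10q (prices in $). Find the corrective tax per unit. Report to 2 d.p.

Social marginal cost = private MC + MEC = 12.31 + 2.25q.
Set SMC = demand: 12.31 + 2.25q = 244.86 - 3.58q → q* = 39.8885.
The Pigouvian tax equals MEC at q*: 9.85 + 1.15×39.8885 = 55.7218.

tax = $55.72 per unit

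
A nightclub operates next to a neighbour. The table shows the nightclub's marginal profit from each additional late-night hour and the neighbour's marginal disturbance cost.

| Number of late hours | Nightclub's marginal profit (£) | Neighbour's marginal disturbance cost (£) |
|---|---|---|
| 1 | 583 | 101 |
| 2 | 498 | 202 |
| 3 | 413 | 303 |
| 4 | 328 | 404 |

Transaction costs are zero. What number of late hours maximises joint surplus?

3

Bargaining reaches the level where marginal profit last exceeds marginal disturbance cost.
That holds through level 3 (413 ≥ 303) but not at 4 (328 < 404).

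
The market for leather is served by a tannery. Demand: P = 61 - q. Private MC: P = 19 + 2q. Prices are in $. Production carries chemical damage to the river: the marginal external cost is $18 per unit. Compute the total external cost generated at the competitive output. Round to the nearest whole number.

Market equilibrium (private): 19 + 2q = 61 - q → q_m = 14.0000.
Total external cost = MEC × q_m = 18 × 14.0000 = 252.0000.

$252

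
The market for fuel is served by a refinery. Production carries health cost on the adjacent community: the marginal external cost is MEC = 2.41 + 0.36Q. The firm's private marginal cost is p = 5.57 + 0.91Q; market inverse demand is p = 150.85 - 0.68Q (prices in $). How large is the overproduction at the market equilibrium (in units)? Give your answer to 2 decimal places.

Market equilibrium (private): 5.57 + 0.91Q = 150.85 - 0.68Q → Q_m = 91.3711.
Social marginal cost = private MC + MEC = 7.98 + 1.27Q.
Set SMC = demand: 7.98 + 1.27Q = 150.85 - 0.68Q → Q* = 73.2667.
Gap = |91.3711 − 73.2667| = 18.1044.

18.10 units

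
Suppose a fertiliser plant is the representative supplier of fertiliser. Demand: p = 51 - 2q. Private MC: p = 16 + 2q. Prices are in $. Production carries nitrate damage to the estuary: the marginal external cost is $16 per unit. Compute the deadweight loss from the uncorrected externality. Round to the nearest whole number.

DWL = $32

Market equilibrium (private): 16 + 2q = 51 - 2q → q_m = 8.7500.
Social marginal cost = private MC + MEC = 32 + 2q.
Set SMC = demand: 32 + 2q = 51 - 2q → q* = 4.7500.
Height of the DWL triangle at q_m is SMC(q_m) − demand(q_m) = MEC(q_m) = 16.0000.
DWL = ½ × 4.0000 × 16.0000 = 32.0000.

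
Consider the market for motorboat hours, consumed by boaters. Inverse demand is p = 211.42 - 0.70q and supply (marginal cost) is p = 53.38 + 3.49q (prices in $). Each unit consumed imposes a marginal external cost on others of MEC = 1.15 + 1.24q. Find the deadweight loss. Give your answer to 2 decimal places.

DWL = $211.46

Market equilibrium (private): 53.38 + 3.49q = 211.42 - 0.70q → q_m = 37.7184.
Social marginal benefit = demand − MEC = 210.27 - 1.94q.
Set SMB = MC: 210.27 - 1.94q = 53.38 + 3.49q → q* = 28.8932.
The welfare-loss triangle has base |q_m − q*| and height MEC(q_m) (the vertical gap between SMB and MC is zero at q* and MEC at q_m).
DWL = ½ × 8.8252 × 47.9208 = 211.4553.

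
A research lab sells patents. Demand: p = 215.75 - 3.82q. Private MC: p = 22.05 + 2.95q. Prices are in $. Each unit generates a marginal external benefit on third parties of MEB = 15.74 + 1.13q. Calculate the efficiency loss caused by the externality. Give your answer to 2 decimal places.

Market equilibrium (private): 22.05 + 2.95q = 215.75 - 3.82q → q_m = 28.6115.
Social marginal cost = private MC − MEB = 6.31 + 1.82q.
Set SMC = demand: 6.31 + 1.82q = 215.75 - 3.82q → q* = 37.1348.
Height of the DWL triangle at q_m is demand(q_m) − SMC(q_m) = MEB(q_m) = 48.0710.
DWL = ½ × 8.5233 × 48.0710 = 204.8618.

DWL = $204.86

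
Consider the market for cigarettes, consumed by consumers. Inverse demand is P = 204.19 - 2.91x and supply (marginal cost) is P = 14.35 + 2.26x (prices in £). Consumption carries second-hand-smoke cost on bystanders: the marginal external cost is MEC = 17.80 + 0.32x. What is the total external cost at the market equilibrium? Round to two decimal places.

Market equilibrium (private): 14.35 + 2.26x = 204.19 - 2.91x → x_m = 36.7195.
Total external cost = ∫₀^{x_m} (17.80 + 0.32x) dx = 17.80×36.7195 + ½×0.32×36.7195² = 869.3386.

£869.34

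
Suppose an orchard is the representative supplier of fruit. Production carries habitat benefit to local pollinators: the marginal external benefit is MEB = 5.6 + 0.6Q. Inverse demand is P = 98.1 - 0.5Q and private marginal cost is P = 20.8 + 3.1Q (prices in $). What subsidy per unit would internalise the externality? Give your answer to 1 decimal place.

subsidy = $22.2 per unit

Social marginal cost = private MC − MEB = 15.2 + 2.5Q.
Set SMC = demand: 15.2 + 2.5Q = 98.1 - 0.5Q → Q* = 27.6333.
The Pigouvian subsidy equals MEB at Q*: 5.6 + 0.6×27.6333 = 22.1800.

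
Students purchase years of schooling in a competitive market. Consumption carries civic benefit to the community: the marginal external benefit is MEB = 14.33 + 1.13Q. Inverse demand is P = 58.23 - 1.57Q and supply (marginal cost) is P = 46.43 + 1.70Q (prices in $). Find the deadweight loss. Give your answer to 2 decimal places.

Market equilibrium (private): 46.43 + 1.70Q = 58.23 - 1.57Q → Q_m = 3.6086.
Social marginal benefit = demand + MEB = 72.56 - 0.44Q.
Set SMB = MC: 72.56 - 0.44Q = 46.43 + 1.70Q → Q* = 12.2103.
The welfare-loss triangle has base |Q_m − Q*| and height MEB(Q_m) (the vertical gap between SMB and MC is zero at Q* and MEB at Q_m).
DWL = ½ × 8.6017 × 18.4077 = 79.1688.

DWL = $79.17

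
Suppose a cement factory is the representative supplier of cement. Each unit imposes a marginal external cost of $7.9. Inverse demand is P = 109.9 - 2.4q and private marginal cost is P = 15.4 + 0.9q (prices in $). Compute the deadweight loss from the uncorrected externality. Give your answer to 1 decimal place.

Market equilibrium (private): 15.4 + 0.9q = 109.9 - 2.4q → q_m = 28.6364.
Social marginal cost = private MC + MEC = 23.3 + 0.9q.
Set SMC = demand: 23.3 + 0.9q = 109.9 - 2.4q → q* = 26.2424.
Height of the DWL triangle at q_m is SMC(q_m) − demand(q_m) = MEC(q_m) = 7.9000.
DWL = ½ × 2.3940 × 7.9000 = 9.4563.

DWL = $9.5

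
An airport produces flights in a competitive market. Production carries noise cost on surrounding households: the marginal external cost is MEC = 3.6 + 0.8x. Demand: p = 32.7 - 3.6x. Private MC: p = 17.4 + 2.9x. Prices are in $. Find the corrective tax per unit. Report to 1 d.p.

Social marginal cost = private MC + MEC = 21.0 + 3.7x.
Set SMC = demand: 21.0 + 3.7x = 32.7 - 3.6x → x* = 1.6027.
The Pigouvian tax equals MEC at x*: 3.6 + 0.8×1.6027 = 4.8822.

tax = $4.9 per unit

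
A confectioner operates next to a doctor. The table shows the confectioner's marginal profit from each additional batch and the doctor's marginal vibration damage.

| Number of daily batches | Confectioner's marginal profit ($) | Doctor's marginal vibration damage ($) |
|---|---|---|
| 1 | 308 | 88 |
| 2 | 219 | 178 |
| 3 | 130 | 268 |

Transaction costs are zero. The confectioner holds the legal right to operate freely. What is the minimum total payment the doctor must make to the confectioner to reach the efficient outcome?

Left alone the confectioner would choose level 3 (marginal profit stays positive).
Efficient level: k* = 2 (marginal profit ≥ marginal vibration damage through 2).
The doctor must at least cover the confectioner's forgone profit from cutting 3→2: 130 = 130.

$130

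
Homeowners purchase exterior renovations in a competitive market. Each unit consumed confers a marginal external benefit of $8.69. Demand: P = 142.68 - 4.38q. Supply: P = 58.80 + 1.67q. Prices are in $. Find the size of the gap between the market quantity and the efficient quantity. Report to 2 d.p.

1.44 units

Market equilibrium (private): 58.80 + 1.67q = 142.68 - 4.38q → q_m = 13.8645.
Social marginal benefit = demand + MEB = 151.37 - 4.38q.
Set SMB = MC: 151.37 - 4.38q = 58.80 + 1.67q → q* = 15.3008.
Gap = |13.8645 − 15.3008| = 1.4363.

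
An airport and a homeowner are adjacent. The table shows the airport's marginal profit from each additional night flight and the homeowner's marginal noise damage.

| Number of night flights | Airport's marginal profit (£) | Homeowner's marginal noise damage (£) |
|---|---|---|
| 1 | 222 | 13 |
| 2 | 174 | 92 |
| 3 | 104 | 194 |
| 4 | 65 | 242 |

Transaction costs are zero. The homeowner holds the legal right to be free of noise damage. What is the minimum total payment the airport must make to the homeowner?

£105

Efficient level: marginal profit ≥ marginal noise damage through level 2, so k* = 2.
With the homeowner holding the right, the airport must at least compensate total damage at k*: 13 + 92 = 105.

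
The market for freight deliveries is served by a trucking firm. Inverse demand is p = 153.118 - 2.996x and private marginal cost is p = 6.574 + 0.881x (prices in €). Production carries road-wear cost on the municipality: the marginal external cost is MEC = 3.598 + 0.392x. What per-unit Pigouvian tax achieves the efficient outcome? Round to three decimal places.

tax = €16.724 per unit

Social marginal cost = private MC + MEC = 10.172 + 1.273x.
Set SMC = demand: 10.172 + 1.273x = 153.118 - 2.996x → x* = 33.4847.
The Pigouvian tax equals MEC at x*: 3.598 + 0.392×33.4847 = 16.7240.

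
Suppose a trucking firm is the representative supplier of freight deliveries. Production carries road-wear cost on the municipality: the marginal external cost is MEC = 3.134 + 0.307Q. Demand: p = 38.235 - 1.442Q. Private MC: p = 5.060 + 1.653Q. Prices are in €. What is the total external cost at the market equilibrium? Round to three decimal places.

€51.229

Market equilibrium (private): 5.060 + 1.653Q = 38.235 - 1.442Q → Q_m = 10.7189.
Total external cost = ∫₀^{Q_m} (3.134 + 0.307Q) dQ = 3.134×10.7189 + ½×0.307×10.7189² = 51.2294.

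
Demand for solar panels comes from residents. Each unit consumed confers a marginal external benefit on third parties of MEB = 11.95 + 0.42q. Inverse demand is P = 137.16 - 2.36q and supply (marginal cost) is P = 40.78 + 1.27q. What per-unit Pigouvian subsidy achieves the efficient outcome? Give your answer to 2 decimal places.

Social marginal benefit = demand + MEB = 149.11 - 1.94q.
Set SMB = MC: 149.11 - 1.94q = 40.78 + 1.27q → q* = 33.7477.
The Pigouvian subsidy equals MEB at q*: 11.95 + 0.42×33.7477 = 26.1240.

subsidy = 26.12 per unit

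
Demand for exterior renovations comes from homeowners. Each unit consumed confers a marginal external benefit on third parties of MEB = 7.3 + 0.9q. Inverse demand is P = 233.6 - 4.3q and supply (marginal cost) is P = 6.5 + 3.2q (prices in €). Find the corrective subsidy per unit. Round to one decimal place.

subsidy = €39.3 per unit

Social marginal benefit = demand + MEB = 240.9 - 3.4q.
Set SMB = MC: 240.9 - 3.4q = 6.5 + 3.2q → q* = 35.5152.
The Pigouvian subsidy equals MEB at q*: 7.3 + 0.9×35.5152 = 39.2637.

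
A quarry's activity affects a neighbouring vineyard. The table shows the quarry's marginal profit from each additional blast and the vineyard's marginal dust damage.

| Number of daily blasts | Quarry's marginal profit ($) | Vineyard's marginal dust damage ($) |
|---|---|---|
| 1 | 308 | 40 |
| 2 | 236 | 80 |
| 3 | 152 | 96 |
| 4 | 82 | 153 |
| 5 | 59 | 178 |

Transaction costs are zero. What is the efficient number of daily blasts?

3

Bargaining reaches the level where marginal profit last exceeds marginal dust damage.
That holds through level 3 (152 ≥ 96) but not at 4 (82 < 153).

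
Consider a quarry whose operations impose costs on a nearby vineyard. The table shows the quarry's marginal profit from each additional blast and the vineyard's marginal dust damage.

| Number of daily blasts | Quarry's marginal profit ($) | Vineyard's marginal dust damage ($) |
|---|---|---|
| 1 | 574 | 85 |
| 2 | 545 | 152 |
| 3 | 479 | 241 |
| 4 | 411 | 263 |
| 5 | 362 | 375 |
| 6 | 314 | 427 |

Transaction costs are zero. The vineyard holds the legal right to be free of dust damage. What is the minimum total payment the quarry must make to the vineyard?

Efficient level: marginal profit ≥ marginal dust damage through level 4, so k* = 4.
With the vineyard holding the right, the quarry must at least compensate total damage at k*: 85 + 152 + 241 + 263 = 741.

$741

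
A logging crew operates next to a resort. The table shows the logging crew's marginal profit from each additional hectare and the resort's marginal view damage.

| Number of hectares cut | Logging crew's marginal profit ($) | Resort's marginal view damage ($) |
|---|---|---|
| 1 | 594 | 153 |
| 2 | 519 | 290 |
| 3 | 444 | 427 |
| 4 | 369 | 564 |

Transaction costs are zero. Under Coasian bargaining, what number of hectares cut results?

Bargaining reaches the level where marginal profit last exceeds marginal view damage.
That holds through level 3 (444 ≥ 427) but not at 4 (369 < 564).

3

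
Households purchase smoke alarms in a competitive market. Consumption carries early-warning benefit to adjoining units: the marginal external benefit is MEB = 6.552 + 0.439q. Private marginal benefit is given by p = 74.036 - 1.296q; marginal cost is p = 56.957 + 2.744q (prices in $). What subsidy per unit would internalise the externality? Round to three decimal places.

subsidy = $9.433 per unit

Social marginal benefit = demand + MEB = 80.588 - 0.857q.
Set SMB = MC: 80.588 - 0.857q = 56.957 + 2.744q → q* = 6.5623.
The Pigouvian subsidy equals MEB at q*: 6.552 + 0.439×6.5623 = 9.4328.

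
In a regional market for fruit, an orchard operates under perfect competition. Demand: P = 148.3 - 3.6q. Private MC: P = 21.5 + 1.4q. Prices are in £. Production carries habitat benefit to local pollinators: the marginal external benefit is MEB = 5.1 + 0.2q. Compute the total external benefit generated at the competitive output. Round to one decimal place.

£193.6

Market equilibrium (private): 21.5 + 1.4q = 148.3 - 3.6q → q_m = 25.3600.
Total external benefit = ∫₀^{q_m} (5.1 + 0.2q) dq = 5.1×25.3600 + ½×0.2×25.3600² = 193.6490.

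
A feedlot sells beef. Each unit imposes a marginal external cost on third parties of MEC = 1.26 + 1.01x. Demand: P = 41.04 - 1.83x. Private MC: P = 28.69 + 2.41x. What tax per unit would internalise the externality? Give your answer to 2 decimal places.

Social marginal cost = private MC + MEC = 29.95 + 3.42x.
Set SMC = demand: 29.95 + 3.42x = 41.04 - 1.83x → x* = 2.1124.
The Pigouvian tax equals MEC at x*: 1.26 + 1.01×2.1124 = 3.3935.

tax = 3.39 per unit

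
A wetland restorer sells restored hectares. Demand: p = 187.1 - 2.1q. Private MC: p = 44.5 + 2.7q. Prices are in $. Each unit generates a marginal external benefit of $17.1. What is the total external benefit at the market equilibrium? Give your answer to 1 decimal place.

$508.0

Market equilibrium (private): 44.5 + 2.7q = 187.1 - 2.1q → q_m = 29.7083.
Total external benefit = MEB × q_m = 17.1 × 29.7083 = 508.0119.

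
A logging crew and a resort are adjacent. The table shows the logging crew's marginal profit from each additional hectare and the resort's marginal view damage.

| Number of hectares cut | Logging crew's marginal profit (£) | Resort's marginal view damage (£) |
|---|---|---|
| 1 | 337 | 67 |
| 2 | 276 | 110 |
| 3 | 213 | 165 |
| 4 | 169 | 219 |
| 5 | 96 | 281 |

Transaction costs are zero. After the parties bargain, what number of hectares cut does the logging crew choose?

3

Bargaining reaches the level where marginal profit last exceeds marginal view damage.
That holds through level 3 (213 ≥ 165) but not at 4 (169 < 219).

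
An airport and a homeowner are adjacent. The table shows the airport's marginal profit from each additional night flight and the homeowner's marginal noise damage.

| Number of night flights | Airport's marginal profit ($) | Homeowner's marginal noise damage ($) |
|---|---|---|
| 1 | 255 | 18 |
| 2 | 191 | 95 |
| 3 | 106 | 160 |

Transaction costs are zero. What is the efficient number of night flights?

2

Bargaining reaches the level where marginal profit last exceeds marginal noise damage.
That holds through level 2 (191 ≥ 95) but not at 3 (106 < 160).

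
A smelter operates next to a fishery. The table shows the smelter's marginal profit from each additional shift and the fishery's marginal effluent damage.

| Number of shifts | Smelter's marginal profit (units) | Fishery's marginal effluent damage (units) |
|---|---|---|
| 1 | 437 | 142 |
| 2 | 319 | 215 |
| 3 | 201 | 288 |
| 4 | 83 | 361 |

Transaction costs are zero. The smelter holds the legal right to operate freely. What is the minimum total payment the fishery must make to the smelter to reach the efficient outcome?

284

Left alone the smelter would choose level 4 (marginal profit stays positive).
Efficient level: k* = 2 (marginal profit ≥ marginal effluent damage through 2).
The fishery must at least cover the smelter's forgone profit from cutting 4→2: 201 + 83 = 284.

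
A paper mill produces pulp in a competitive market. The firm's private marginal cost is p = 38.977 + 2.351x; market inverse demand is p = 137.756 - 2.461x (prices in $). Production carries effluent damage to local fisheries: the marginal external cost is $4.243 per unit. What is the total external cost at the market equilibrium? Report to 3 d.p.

$87.099

Market equilibrium (private): 38.977 + 2.351x = 137.756 - 2.461x → x_m = 20.5276.
Total external cost = MEC × x_m = 4.243 × 20.5276 = 87.0986.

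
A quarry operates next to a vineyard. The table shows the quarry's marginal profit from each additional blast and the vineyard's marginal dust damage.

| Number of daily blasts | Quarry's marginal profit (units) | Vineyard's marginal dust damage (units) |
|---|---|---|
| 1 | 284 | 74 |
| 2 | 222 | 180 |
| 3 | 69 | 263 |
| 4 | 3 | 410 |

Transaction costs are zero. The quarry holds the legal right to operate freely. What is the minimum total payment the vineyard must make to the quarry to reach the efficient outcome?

Left alone the quarry would choose level 4 (marginal profit stays positive).
Efficient level: k* = 2 (marginal profit ≥ marginal dust damage through 2).
The vineyard must at least cover the quarry's forgone profit from cutting 4→2: 69 + 3 = 72.

72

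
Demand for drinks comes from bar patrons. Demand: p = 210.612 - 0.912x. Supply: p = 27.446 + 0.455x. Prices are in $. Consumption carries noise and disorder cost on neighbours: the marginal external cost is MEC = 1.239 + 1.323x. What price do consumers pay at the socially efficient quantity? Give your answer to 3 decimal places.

Social marginal benefit = demand − MEC = 209.373 - 2.235x.
Set SMB = MC: 209.373 - 2.235x = 27.446 + 0.455x → x* = 67.6309.
Consumer price on the demand curve at x*: 210.612 − 0.912×67.6309 = 148.9326.

P = $148.933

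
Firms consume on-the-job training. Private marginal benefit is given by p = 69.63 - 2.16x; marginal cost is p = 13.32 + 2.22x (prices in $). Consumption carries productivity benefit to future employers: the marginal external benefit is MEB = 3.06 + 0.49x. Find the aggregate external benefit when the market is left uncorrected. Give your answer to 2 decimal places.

$79.83

Market equilibrium (private): 13.32 + 2.22x = 69.63 - 2.16x → x_m = 12.8562.
Total external benefit = ∫₀^{x_m} (3.06 + 0.49x) dx = 3.06×12.8562 + ½×0.49×12.8562² = 79.8340.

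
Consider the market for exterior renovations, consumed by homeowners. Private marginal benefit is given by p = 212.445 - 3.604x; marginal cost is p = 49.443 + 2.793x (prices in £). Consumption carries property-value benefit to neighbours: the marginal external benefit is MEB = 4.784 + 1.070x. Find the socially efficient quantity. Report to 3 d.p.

x* = 31.497

Social marginal benefit = demand + MEB = 217.229 - 2.534x.
Set SMB = MC: 217.229 - 2.534x = 49.443 + 2.793x → x* = 31.4973.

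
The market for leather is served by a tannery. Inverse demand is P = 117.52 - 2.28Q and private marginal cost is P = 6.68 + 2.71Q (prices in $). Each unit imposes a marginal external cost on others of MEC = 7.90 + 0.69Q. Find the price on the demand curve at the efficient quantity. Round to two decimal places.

Social marginal cost = private MC + MEC = 14.58 + 3.40Q.
Set SMC = demand: 14.58 + 3.40Q = 117.52 - 2.28Q → Q* = 18.1232.
Consumer price on the demand curve at Q*: 117.52 − 2.28×18.1232 = 76.1991.

P = $76.20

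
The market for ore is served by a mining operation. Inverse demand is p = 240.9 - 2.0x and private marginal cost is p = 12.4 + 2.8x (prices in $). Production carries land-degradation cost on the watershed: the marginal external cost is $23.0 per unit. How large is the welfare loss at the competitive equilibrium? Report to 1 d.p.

Market equilibrium (private): 12.4 + 2.8x = 240.9 - 2.0x → x_m = 47.6042.
Social marginal cost = private MC + MEC = 35.4 + 2.8x.
Set SMC = demand: 35.4 + 2.8x = 240.9 - 2.0x → x* = 42.8125.
The welfare-loss triangle has base |x_m − x*| and height MEC(x_m) (the vertical gap between SMC and demand is zero at x* and MEC at x_m).
DWL = ½ × 4.7917 × 23.0000 = 55.1046.

DWL = $55.1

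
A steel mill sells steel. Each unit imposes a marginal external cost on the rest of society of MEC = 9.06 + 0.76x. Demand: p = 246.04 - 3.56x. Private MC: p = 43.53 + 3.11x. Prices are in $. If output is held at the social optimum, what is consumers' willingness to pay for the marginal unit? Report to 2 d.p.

Social marginal cost = private MC + MEC = 52.59 + 3.87x.
Set SMC = demand: 52.59 + 3.87x = 246.04 - 3.56x → x* = 26.0363.
Consumer price on the demand curve at x*: 246.04 − 3.56×26.0363 = 153.3508.

P = $153.35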